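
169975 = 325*523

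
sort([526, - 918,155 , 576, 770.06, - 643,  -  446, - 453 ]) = [ - 918, - 643, - 453, - 446, 155,  526,  576,770.06] 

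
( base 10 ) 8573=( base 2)10000101111101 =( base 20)118d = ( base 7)33665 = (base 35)6YX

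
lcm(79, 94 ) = 7426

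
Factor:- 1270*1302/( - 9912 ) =2^ ( - 1)*5^1 * 31^1* 59^( - 1 ) * 127^1 = 19685/118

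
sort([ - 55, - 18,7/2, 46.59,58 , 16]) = [-55, - 18 , 7/2,16 , 46.59,  58 ] 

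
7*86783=607481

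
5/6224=5/6224 = 0.00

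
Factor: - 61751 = - 61751^1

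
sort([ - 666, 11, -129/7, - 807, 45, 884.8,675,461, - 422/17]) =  [-807,  -  666, - 422/17,- 129/7,  11,45,  461, 675,884.8 ]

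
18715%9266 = 183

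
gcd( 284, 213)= 71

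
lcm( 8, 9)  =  72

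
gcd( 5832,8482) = 2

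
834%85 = 69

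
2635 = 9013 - 6378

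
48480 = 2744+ 45736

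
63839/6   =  10639 + 5/6= 10639.83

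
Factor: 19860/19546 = 9930/9773= 2^1*3^1*5^1*29^( - 1 )*331^1*337^(  -  1) 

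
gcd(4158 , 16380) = 126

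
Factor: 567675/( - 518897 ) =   -  3^3*5^2*617^( - 1 )  =  -675/617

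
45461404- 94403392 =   -  48941988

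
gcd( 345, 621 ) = 69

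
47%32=15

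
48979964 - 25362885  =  23617079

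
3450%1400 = 650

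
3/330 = 1/110 = 0.01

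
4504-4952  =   - 448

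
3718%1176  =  190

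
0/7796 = 0  =  0.00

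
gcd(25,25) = 25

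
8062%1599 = 67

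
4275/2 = 4275/2  =  2137.50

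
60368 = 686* 88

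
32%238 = 32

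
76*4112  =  312512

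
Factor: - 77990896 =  - 2^4*19^1*151^1*1699^1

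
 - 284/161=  - 2 + 38/161=- 1.76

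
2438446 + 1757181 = 4195627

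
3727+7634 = 11361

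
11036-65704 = -54668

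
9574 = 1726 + 7848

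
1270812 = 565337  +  705475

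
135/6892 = 135/6892=0.02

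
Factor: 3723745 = 5^1*29^1*61^1*421^1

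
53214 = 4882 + 48332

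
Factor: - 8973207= -3^3*109^1*3049^1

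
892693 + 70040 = 962733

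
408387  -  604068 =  - 195681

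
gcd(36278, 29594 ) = 2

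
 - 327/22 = - 327/22 = - 14.86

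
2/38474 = 1/19237 = 0.00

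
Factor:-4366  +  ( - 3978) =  - 8344 = - 2^3* 7^1*149^1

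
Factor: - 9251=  - 11^1* 29^2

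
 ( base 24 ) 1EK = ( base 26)19M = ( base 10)932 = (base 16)3a4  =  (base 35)QM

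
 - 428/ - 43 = 9  +  41/43 =9.95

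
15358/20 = 767+9/10 = 767.90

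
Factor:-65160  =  -2^3*3^2 * 5^1*181^1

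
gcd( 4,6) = 2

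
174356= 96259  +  78097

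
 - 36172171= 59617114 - 95789285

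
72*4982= 358704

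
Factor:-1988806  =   - 2^1*19^1*199^1*263^1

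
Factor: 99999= 3^2 * 41^1*271^1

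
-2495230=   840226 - 3335456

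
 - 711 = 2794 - 3505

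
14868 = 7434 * 2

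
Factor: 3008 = 2^6* 47^1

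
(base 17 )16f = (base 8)626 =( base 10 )406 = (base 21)J7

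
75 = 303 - 228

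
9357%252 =33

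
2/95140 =1/47570  =  0.00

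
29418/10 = 14709/5 =2941.80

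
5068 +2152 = 7220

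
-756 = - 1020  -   - 264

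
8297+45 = 8342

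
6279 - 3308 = 2971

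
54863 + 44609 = 99472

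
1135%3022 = 1135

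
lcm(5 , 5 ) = 5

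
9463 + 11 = 9474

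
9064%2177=356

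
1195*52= 62140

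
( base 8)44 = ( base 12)30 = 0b100100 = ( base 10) 36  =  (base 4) 210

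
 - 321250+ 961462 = 640212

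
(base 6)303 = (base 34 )39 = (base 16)6F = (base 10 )111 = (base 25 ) 4B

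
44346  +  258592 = 302938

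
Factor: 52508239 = 7^1*761^1*9857^1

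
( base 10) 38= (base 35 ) 13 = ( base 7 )53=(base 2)100110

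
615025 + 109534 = 724559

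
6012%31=29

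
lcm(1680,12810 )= 102480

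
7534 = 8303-769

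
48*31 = 1488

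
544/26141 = 544/26141 = 0.02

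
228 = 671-443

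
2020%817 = 386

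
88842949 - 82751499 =6091450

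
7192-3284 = 3908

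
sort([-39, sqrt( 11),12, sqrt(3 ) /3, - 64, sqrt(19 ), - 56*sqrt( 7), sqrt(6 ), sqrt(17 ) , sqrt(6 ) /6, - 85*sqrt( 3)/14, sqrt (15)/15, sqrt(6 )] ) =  [ - 56* sqrt(7 ),-64, - 39, - 85*sqrt( 3 ) /14, sqrt ( 15 ) /15,sqrt( 6)/6, sqrt(3 ) /3,sqrt (6 ), sqrt(6), sqrt( 11 ), sqrt( 17 ), sqrt(19 ), 12] 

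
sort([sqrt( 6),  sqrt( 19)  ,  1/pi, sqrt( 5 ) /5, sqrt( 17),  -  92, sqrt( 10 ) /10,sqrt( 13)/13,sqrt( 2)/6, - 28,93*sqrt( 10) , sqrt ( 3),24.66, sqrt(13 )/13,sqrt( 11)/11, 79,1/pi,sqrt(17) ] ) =[-92, - 28, sqrt( 2)/6,sqrt( 13) /13,  sqrt ( 13 ) /13, sqrt( 11 )/11,sqrt( 10 ) /10, 1/pi,1/pi,sqrt(5 )/5,sqrt( 3),sqrt( 6 ),sqrt( 17 ),sqrt( 17 ),sqrt (19 ),24.66, 79,93*sqrt( 10)]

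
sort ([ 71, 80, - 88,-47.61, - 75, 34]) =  [ - 88,-75 , - 47.61, 34, 71, 80]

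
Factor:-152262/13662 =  - 769/69 = - 3^( - 1) * 23^( - 1) * 769^1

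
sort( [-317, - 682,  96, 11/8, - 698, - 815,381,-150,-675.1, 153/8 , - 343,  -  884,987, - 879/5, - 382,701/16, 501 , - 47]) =[-884, - 815, - 698, - 682, - 675.1 , - 382, - 343, - 317, - 879/5,  -  150, - 47, 11/8, 153/8,701/16, 96, 381, 501, 987]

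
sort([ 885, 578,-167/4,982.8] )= [- 167/4, 578 , 885,982.8]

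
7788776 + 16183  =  7804959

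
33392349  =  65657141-32264792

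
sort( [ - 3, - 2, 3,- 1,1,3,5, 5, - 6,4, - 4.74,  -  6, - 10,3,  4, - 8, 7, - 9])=[ - 10, - 9, - 8, - 6,-6, - 4.74, - 3,-2, - 1 , 1, 3,3 , 3,4 , 4,5,5, 7]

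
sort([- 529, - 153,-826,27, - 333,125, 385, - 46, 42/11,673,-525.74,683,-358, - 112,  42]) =[-826, -529,-525.74, - 358,-333, - 153 , - 112, - 46,42/11, 27, 42,125, 385, 673, 683] 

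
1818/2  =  909=909.00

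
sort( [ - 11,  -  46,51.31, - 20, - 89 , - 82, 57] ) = [  -  89, - 82 , - 46,-20, - 11, 51.31,57 ] 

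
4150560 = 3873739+276821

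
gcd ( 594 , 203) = 1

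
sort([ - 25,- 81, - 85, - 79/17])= [ - 85 , - 81, - 25, - 79/17 ]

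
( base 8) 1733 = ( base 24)1H3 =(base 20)297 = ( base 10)987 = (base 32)UR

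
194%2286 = 194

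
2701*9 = 24309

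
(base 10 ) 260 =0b100000100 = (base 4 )10010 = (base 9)318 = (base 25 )AA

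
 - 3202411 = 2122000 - 5324411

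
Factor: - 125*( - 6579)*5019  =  4127500125 =3^3  *5^3*7^1*17^1*43^1 * 239^1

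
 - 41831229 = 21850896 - 63682125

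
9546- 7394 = 2152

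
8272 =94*88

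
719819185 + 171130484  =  890949669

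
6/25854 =1/4309 = 0.00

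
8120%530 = 170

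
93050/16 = 5815+5/8 = 5815.62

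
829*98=81242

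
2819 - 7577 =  - 4758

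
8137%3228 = 1681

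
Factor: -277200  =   - 2^4*3^2*5^2*7^1*11^1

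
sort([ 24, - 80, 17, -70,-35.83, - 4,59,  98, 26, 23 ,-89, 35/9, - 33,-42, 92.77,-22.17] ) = [- 89, - 80,-70, - 42, - 35.83, - 33,  -  22.17, - 4, 35/9  ,  17, 23,24 , 26, 59, 92.77, 98 ] 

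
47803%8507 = 5268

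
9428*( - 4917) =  - 46357476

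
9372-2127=7245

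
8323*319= 2655037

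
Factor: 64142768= 2^4*17^1*23^1 * 10253^1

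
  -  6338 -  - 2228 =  - 4110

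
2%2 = 0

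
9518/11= 865 + 3/11 = 865.27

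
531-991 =-460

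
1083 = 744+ 339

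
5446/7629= 5446/7629 = 0.71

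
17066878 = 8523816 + 8543062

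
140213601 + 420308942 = 560522543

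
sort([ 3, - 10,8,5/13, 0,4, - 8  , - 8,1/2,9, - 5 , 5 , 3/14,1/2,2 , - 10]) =[ - 10, - 10,-8,-8,-5, 0  ,  3/14,  5/13, 1/2, 1/2 , 2, 3,4 , 5, 8, 9]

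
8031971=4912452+3119519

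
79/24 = 3+7/24 = 3.29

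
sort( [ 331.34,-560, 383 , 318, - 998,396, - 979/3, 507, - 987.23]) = [ - 998,-987.23, - 560,  -  979/3,318, 331.34, 383,396, 507 ]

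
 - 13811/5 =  - 2763 + 4/5 = - 2762.20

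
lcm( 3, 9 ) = 9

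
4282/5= 4282/5 = 856.40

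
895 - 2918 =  - 2023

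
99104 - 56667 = 42437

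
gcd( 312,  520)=104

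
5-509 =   -  504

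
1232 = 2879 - 1647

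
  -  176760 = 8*(-22095 ) 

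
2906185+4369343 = 7275528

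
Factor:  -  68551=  - 7^2 * 1399^1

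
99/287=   99/287 = 0.34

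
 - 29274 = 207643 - 236917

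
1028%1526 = 1028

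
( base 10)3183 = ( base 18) 9ef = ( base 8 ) 6157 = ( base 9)4326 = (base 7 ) 12165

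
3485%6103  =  3485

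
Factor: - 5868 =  - 2^2*3^2*163^1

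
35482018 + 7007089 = 42489107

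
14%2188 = 14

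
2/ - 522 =-1 + 260/261 = - 0.00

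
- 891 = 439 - 1330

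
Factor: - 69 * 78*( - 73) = 2^1*3^2 * 13^1*23^1*73^1 = 392886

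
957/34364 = 87/3124 = 0.03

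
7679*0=0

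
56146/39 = 56146/39 = 1439.64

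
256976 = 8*32122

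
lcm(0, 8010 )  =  0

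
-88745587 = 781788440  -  870534027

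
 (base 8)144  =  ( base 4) 1210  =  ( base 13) 79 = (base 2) 1100100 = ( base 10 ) 100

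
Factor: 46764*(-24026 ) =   -  1123551864 = - 2^3*3^3*41^1*293^1*433^1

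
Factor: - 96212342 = - 2^1 * 409^1*117619^1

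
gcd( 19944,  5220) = 36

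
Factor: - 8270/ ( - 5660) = 827/566 = 2^( - 1)*283^( - 1)*827^1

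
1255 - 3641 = -2386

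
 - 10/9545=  - 1 + 1907/1909 = - 0.00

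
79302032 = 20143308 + 59158724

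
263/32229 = 263/32229 = 0.01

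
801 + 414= 1215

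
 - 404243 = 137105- 541348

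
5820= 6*970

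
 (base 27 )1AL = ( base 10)1020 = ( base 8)1774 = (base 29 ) 165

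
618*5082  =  3140676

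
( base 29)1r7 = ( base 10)1631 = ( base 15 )73b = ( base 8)3137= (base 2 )11001011111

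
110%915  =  110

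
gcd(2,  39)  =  1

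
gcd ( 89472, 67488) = 96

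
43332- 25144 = 18188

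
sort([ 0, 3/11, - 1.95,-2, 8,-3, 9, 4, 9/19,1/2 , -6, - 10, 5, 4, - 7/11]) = [ - 10,-6, - 3, - 2,  -  1.95,-7/11, 0,3/11,9/19, 1/2,4,4,  5, 8,9 ] 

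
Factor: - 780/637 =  - 60/49  =  - 2^2*3^1*5^1* 7^( - 2)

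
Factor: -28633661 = -7^1*17^1*71^1*3389^1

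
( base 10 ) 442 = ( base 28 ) fm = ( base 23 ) j5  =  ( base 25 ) hh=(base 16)1ba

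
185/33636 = 185/33636 = 0.01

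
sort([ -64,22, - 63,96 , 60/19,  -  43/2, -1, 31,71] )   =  [ - 64  ,-63,  -  43/2, - 1, 60/19, 22, 31,71,  96 ]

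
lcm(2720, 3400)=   13600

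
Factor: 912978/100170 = 319/35 = 5^(  -  1 )*7^(-1 )*11^1*29^1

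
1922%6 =2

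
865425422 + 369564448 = 1234989870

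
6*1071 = 6426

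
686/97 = 686/97 = 7.07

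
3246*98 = 318108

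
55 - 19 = 36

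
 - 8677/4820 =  - 2+963/4820=   -1.80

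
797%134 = 127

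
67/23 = 67/23 =2.91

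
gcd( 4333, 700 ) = 7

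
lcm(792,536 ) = 53064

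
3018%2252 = 766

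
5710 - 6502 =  - 792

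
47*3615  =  169905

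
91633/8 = 91633/8=11454.12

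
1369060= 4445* 308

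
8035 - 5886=2149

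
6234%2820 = 594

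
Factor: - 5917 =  -61^1 * 97^1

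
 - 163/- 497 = 163/497=0.33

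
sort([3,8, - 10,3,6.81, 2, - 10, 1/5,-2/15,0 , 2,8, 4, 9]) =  [ - 10,  -  10, - 2/15,  0,1/5,2,2, 3,  3,4, 6.81,  8, 8, 9 ] 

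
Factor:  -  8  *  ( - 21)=168= 2^3  *  3^1 * 7^1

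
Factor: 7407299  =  7407299^1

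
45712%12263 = 8923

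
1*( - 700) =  - 700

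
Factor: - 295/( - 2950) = 1/10 = 2^( - 1)*5^( - 1)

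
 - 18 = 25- 43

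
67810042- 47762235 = 20047807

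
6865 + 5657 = 12522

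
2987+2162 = 5149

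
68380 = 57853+10527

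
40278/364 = 2877/26 = 110.65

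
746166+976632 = 1722798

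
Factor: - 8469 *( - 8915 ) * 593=44772173055 = 3^2*5^1 * 593^1*941^1*1783^1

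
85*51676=4392460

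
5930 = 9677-3747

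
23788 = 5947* 4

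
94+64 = 158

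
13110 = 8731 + 4379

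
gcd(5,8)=1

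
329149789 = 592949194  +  -263799405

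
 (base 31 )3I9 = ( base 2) 110101111010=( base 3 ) 11201210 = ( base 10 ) 3450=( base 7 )13026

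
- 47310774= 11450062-58760836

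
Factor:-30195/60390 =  - 1/2 =-2^(-1)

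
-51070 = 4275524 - 4326594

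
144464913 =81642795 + 62822118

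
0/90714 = 0   =  0.00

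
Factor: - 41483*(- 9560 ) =396577480 = 2^3*5^1*13^1* 239^1*3191^1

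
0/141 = 0 = 0.00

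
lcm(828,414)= 828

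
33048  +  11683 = 44731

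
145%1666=145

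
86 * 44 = 3784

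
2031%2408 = 2031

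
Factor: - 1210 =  - 2^1*5^1* 11^2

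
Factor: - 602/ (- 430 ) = 5^( - 1)*7^1= 7/5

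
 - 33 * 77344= - 2552352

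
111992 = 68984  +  43008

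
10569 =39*271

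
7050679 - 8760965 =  - 1710286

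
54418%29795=24623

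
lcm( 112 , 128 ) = 896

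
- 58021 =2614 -60635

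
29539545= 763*38715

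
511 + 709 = 1220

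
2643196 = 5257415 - 2614219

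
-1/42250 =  - 1 + 42249/42250 = - 0.00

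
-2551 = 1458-4009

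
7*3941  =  27587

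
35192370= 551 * 63870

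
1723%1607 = 116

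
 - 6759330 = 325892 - 7085222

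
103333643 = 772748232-669414589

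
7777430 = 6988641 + 788789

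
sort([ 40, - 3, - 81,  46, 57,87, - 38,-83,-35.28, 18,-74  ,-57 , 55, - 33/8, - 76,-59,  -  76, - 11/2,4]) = [ - 83,  -  81, - 76,- 76 ,-74, - 59, - 57,-38,-35.28, - 11/2 ,-33/8, - 3, 4,  18,40 , 46, 55,57,  87]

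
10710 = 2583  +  8127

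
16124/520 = 31+1/130 = 31.01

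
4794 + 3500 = 8294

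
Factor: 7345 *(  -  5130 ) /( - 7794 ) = 3^1*5^2*13^1*19^1 * 113^1*433^( - 1 ) = 2093325/433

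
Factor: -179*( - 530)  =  2^1*5^1*53^1*179^1 = 94870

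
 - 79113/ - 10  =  79113/10 = 7911.30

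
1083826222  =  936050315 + 147775907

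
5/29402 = 5/29402 = 0.00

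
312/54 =5 + 7/9 = 5.78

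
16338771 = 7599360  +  8739411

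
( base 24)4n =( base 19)65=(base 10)119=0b1110111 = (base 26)4F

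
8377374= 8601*974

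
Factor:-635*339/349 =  - 215265/349 = -3^1*5^1*113^1*127^1 *349^( - 1) 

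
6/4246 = 3/2123  =  0.00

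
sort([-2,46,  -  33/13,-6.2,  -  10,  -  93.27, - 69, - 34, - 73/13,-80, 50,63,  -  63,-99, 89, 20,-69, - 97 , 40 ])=[-99, - 97,-93.27, - 80, - 69, - 69, - 63, - 34,-10,-6.2,- 73/13,-33/13, - 2, 20,40, 46, 50, 63,89 ]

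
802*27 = 21654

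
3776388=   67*56364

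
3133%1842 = 1291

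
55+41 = 96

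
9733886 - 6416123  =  3317763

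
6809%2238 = 95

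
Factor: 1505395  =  5^1 * 301079^1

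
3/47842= 3/47842  =  0.00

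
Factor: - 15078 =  - 2^1*3^1*7^1*359^1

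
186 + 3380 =3566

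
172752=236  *732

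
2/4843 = 2/4843 = 0.00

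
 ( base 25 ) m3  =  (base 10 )553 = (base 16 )229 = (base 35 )fs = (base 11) 463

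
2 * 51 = 102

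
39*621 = 24219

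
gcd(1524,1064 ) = 4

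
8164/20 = 2041/5 = 408.20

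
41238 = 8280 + 32958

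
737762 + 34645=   772407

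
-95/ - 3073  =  95/3073 = 0.03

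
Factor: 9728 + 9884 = 2^2*4903^1 = 19612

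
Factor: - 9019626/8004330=- 3^( - 1)*5^( - 1)*7^2 * 11^1*2789^1*  88937^( -1) = - 1503271/1334055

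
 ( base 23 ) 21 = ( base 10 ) 47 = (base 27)1k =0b101111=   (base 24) 1n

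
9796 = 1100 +8696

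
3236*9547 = 30894092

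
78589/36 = 78589/36=2183.03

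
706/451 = 1+255/451 = 1.57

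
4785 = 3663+1122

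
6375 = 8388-2013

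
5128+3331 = 8459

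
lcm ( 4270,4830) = 294630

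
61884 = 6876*9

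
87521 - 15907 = 71614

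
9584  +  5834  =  15418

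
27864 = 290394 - 262530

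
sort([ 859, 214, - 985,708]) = [ - 985,214,708, 859] 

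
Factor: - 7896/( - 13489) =2^3 * 3^1*41^( - 1 )= 24/41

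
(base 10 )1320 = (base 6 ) 10040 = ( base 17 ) 49B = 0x528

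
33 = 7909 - 7876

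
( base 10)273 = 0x111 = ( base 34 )81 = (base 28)9l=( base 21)d0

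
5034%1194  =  258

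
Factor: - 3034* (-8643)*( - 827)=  - 2^1*3^1*37^1*41^1*43^1 * 67^1*827^1 = - 21686306874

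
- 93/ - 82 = 1 + 11/82 = 1.13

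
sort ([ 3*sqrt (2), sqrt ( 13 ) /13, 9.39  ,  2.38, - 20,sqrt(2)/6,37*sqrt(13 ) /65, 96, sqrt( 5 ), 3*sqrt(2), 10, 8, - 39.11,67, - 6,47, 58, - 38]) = [ - 39.11, - 38, - 20, - 6, sqrt( 2 )/6,sqrt(13) /13  ,  37*sqrt( 13 )/65,  sqrt( 5),2.38  ,  3*sqrt (2 ),3*sqrt( 2), 8,9.39, 10, 47, 58,67,96 ]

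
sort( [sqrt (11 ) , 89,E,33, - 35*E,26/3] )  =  [ - 35 * E,E,sqrt( 11),26/3,33,89] 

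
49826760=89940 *554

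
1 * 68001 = 68001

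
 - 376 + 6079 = 5703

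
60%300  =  60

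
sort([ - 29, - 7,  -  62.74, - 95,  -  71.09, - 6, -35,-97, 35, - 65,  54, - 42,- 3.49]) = [- 97,-95, - 71.09,-65,-62.74 , - 42,-35,  -  29,  -  7,-6,-3.49,  35,54]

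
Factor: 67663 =71^1*953^1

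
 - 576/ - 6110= 288/3055=   0.09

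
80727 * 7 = 565089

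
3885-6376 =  - 2491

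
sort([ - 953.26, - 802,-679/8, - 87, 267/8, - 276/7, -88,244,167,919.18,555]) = [ - 953.26, - 802, - 88,-87,  -  679/8, - 276/7,267/8, 167, 244,555,919.18 ]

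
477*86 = 41022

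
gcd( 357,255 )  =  51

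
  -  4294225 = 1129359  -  5423584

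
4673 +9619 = 14292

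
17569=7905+9664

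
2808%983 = 842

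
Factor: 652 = 2^2 * 163^1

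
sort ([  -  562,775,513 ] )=[  -  562,513, 775]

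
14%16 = 14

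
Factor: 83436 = 2^2*3^1*17^1*409^1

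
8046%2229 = 1359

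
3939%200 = 139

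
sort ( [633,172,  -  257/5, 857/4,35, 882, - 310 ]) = [ - 310,  -  257/5  ,  35, 172,857/4,  633,882 ] 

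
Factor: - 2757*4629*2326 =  - 29684767878 = -  2^1*3^2*919^1 *1163^1*1543^1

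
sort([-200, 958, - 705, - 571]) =[ - 705 , - 571 , - 200,958] 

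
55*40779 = 2242845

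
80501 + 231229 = 311730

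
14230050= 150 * 94867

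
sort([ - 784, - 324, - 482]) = [  -  784,  -  482, - 324]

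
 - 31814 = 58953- 90767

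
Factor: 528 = 2^4*3^1*11^1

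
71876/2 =35938=35938.00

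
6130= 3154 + 2976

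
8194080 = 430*19056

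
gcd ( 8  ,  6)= 2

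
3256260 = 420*7753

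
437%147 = 143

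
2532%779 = 195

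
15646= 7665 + 7981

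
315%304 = 11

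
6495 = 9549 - 3054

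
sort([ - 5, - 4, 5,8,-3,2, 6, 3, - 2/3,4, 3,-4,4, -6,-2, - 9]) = [-9, -6 , - 5,  -  4, - 4,-3,-2 ,-2/3,2, 3, 3, 4,4,5, 6,8 ]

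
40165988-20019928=20146060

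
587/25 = 587/25  =  23.48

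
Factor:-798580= -2^2*5^1 * 39929^1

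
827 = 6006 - 5179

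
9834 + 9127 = 18961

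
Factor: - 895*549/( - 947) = 491355/947 =3^2*5^1*61^1*179^1*947^( - 1 )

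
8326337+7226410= 15552747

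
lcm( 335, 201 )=1005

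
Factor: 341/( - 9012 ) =  -  2^(  -  2 ) * 3^(-1) * 11^1*31^1 * 751^( - 1 )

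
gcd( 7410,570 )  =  570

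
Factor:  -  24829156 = -2^2*11^1 * 564299^1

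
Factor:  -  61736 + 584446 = 2^1 * 5^1*167^1*313^1 = 522710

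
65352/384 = 2723/16 = 170.19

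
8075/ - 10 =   -  808 + 1/2 =- 807.50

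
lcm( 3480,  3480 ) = 3480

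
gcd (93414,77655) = 3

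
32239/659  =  48+ 607/659=48.92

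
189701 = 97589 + 92112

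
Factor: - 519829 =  - 83^1 *6263^1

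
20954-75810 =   -  54856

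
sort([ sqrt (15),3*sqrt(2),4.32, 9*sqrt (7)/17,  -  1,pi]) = [ - 1, 9*sqrt(7)/17,pi,sqrt(15),3 * sqrt(2) , 4.32]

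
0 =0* 34249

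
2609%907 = 795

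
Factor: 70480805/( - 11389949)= - 5^1*17^(  -  1)*19^(-1)*179^( - 1) * 197^(  -  1)*14096161^1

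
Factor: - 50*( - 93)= 4650 =2^1*3^1*5^2*31^1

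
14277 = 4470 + 9807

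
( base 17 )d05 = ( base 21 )8B3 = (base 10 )3762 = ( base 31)3SB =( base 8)7262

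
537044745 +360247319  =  897292064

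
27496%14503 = 12993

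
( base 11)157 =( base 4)2313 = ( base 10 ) 183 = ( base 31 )5s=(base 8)267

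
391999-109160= 282839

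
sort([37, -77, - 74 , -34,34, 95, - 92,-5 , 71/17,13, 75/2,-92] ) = [ - 92 , - 92, - 77 , - 74 , - 34, - 5,71/17,13 , 34,37,75/2, 95]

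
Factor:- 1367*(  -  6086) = 2^1*17^1 *179^1*1367^1 = 8319562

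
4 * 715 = 2860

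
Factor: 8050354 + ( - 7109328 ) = 941026 = 2^1*470513^1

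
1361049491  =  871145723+489903768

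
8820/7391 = 1 + 1429/7391 = 1.19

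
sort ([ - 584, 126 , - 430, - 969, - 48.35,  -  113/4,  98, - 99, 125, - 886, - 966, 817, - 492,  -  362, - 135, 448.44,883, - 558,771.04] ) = [ - 969, - 966, - 886, - 584, - 558, - 492, - 430,-362,  -  135, - 99, - 48.35, - 113/4, 98, 125,  126, 448.44, 771.04 , 817, 883 ]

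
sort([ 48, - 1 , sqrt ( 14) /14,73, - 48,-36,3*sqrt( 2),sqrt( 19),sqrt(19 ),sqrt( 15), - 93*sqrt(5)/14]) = [-48, - 36, - 93* sqrt( 5) /14, - 1,sqrt(14)/14,sqrt(15),3*sqrt ( 2),sqrt (19),  sqrt( 19 ),48,73] 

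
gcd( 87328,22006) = 2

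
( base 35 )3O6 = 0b1000110101001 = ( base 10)4521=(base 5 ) 121041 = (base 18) dh3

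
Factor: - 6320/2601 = -2^4*3^( - 2)* 5^1*17^(-2)*79^1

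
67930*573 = 38923890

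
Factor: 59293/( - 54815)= - 5^(- 1 )*13^1 * 19^( - 1)*577^ ( - 1)*4561^1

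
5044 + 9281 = 14325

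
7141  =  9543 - 2402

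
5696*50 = 284800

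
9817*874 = 8580058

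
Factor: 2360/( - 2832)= - 2^(  -  1)*3^( - 1) * 5^1 = -5/6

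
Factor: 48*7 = 2^4*3^1*7^1 = 336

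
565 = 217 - - 348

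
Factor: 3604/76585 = 4/85= 2^2 * 5^( - 1)*17^( - 1) 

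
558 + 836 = 1394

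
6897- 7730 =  - 833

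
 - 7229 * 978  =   - 7069962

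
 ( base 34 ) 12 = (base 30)16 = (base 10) 36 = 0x24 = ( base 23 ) 1d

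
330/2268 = 55/378 = 0.15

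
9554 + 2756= 12310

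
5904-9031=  -3127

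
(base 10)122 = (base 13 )95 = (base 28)4A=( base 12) A2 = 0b1111010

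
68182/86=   34091/43=792.81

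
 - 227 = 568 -795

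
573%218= 137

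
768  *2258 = 1734144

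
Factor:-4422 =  - 2^1 * 3^1 * 11^1 *67^1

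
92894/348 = 266 + 163/174=266.94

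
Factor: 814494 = 2^1 * 3^1*29^1*31^1 *151^1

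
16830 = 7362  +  9468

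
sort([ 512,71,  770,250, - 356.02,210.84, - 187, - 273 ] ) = [ - 356.02,  -  273,-187,  71, 210.84 , 250,512,770] 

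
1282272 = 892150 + 390122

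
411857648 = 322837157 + 89020491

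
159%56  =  47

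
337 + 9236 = 9573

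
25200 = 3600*7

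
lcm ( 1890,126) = 1890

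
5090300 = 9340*545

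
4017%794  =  47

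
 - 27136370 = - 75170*361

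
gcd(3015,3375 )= 45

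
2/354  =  1/177 = 0.01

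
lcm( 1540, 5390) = 10780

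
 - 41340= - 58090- - 16750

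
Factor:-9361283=  -  2591^1*3613^1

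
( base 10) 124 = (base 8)174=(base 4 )1330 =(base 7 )235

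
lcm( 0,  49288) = 0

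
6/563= 6/563 = 0.01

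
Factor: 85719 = 3^1*28573^1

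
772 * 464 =358208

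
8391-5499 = 2892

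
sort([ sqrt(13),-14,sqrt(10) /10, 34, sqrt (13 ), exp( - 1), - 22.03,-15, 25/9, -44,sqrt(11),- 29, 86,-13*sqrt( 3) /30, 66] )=[-44, - 29,-22.03, - 15, - 14,- 13*sqrt(3)/30, sqrt( 10)/10, exp(  -  1 ), 25/9, sqrt( 11), sqrt(13 ) , sqrt( 13),34, 66, 86]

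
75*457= 34275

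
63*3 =189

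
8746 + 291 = 9037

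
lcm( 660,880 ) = 2640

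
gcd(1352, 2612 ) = 4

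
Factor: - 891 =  - 3^4 * 11^1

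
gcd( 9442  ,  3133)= 1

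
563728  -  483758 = 79970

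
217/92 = 2 + 33/92 = 2.36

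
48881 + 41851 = 90732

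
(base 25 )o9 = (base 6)2453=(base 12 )429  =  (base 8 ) 1141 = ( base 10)609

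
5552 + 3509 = 9061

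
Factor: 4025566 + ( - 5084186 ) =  - 2^2*5^1*41^1*1291^1 =- 1058620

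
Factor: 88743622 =2^1*11^1 * 157^1*25693^1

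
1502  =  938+564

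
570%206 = 158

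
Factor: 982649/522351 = 3^ ( - 2)*61^1 * 89^1 * 127^ ( - 1)*181^1*457^ (  -  1) 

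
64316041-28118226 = 36197815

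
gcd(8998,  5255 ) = 1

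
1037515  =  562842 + 474673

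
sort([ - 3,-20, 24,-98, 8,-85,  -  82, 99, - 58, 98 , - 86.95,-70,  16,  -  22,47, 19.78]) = [ - 98,-86.95,  -  85, - 82, - 70,-58,-22,-20, - 3,  8,16,19.78, 24, 47, 98, 99]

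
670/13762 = 335/6881 = 0.05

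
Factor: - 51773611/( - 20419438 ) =2^ (-1 )*13^( -1 )*41^1*785363^(-1 )*1262771^1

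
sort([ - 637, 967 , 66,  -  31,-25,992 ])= [ - 637, - 31, - 25 , 66, 967, 992 ] 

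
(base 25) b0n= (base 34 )5wu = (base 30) 7JS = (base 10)6898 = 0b1101011110010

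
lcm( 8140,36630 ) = 73260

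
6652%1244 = 432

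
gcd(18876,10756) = 4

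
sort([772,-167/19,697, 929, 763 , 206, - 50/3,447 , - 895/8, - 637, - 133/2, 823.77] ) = [ - 637, - 895/8, - 133/2, - 50/3, - 167/19,  206,447, 697, 763 , 772,823.77, 929 ] 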